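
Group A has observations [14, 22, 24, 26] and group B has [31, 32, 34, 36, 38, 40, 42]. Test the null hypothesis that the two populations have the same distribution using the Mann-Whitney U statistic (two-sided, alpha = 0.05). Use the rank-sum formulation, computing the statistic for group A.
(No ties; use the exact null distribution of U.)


Step 1: Combine and sort all 11 observations; assign midranks.
sorted (value, group): (14,X), (22,X), (24,X), (26,X), (31,Y), (32,Y), (34,Y), (36,Y), (38,Y), (40,Y), (42,Y)
ranks: 14->1, 22->2, 24->3, 26->4, 31->5, 32->6, 34->7, 36->8, 38->9, 40->10, 42->11
Step 2: Rank sum for X: R1 = 1 + 2 + 3 + 4 = 10.
Step 3: U_X = R1 - n1(n1+1)/2 = 10 - 4*5/2 = 10 - 10 = 0.
       U_Y = n1*n2 - U_X = 28 - 0 = 28.
Step 4: No ties, so the exact null distribution of U (based on enumerating the C(11,4) = 330 equally likely rank assignments) gives the two-sided p-value.
Step 5: p-value = 0.006061; compare to alpha = 0.05. reject H0.

U_X = 0, p = 0.006061, reject H0 at alpha = 0.05.


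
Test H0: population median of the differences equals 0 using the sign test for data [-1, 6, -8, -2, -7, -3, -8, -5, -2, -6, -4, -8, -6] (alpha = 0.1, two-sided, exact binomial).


Step 1: Discard zero differences. Original n = 13; n_eff = number of nonzero differences = 13.
Nonzero differences (with sign): -1, +6, -8, -2, -7, -3, -8, -5, -2, -6, -4, -8, -6
Step 2: Count signs: positive = 1, negative = 12.
Step 3: Under H0: P(positive) = 0.5, so the number of positives S ~ Bin(13, 0.5).
Step 4: Two-sided exact p-value = sum of Bin(13,0.5) probabilities at or below the observed probability = 0.003418.
Step 5: alpha = 0.1. reject H0.

n_eff = 13, pos = 1, neg = 12, p = 0.003418, reject H0.


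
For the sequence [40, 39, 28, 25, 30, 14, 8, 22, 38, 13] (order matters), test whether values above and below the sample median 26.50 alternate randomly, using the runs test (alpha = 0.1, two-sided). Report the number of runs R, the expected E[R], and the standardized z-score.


Step 1: Compute median = 26.50; label A = above, B = below.
Labels in order: AAABABBBAB  (n_A = 5, n_B = 5)
Step 2: Count runs R = 6.
Step 3: Under H0 (random ordering), E[R] = 2*n_A*n_B/(n_A+n_B) + 1 = 2*5*5/10 + 1 = 6.0000.
        Var[R] = 2*n_A*n_B*(2*n_A*n_B - n_A - n_B) / ((n_A+n_B)^2 * (n_A+n_B-1)) = 2000/900 = 2.2222.
        SD[R] = 1.4907.
Step 4: R = E[R], so z = 0 with no continuity correction.
Step 5: Two-sided p-value via normal approximation = 2*(1 - Phi(|z|)) = 1.000000.
Step 6: alpha = 0.1. fail to reject H0.

R = 6, z = 0.0000, p = 1.000000, fail to reject H0.


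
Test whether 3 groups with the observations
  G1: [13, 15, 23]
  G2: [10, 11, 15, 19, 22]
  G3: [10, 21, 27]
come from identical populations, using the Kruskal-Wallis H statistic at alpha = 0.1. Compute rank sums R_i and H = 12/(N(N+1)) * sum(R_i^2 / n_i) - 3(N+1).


Step 1: Combine all N = 11 observations and assign midranks.
sorted (value, group, rank): (10,G2,1.5), (10,G3,1.5), (11,G2,3), (13,G1,4), (15,G1,5.5), (15,G2,5.5), (19,G2,7), (21,G3,8), (22,G2,9), (23,G1,10), (27,G3,11)
Step 2: Sum ranks within each group.
R_1 = 19.5 (n_1 = 3)
R_2 = 26 (n_2 = 5)
R_3 = 20.5 (n_3 = 3)
Step 3: H = 12/(N(N+1)) * sum(R_i^2/n_i) - 3(N+1)
     = 12/(11*12) * (19.5^2/3 + 26^2/5 + 20.5^2/3) - 3*12
     = 0.090909 * 402.033 - 36
     = 0.548485.
Step 4: Ties present; correction factor C = 1 - 12/(11^3 - 11) = 0.990909. Corrected H = 0.548485 / 0.990909 = 0.553517.
Step 5: Under H0, H ~ chi^2(2); p-value = 0.758238.
Step 6: alpha = 0.1. fail to reject H0.

H = 0.5535, df = 2, p = 0.758238, fail to reject H0.


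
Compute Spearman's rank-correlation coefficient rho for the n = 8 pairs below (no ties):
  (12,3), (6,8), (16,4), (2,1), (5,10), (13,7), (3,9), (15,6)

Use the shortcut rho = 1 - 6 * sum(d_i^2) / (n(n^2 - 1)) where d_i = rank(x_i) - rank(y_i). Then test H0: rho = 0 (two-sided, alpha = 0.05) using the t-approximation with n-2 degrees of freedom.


Step 1: Rank x and y separately (midranks; no ties here).
rank(x): 12->5, 6->4, 16->8, 2->1, 5->3, 13->6, 3->2, 15->7
rank(y): 3->2, 8->6, 4->3, 1->1, 10->8, 7->5, 9->7, 6->4
Step 2: d_i = R_x(i) - R_y(i); compute d_i^2.
  (5-2)^2=9, (4-6)^2=4, (8-3)^2=25, (1-1)^2=0, (3-8)^2=25, (6-5)^2=1, (2-7)^2=25, (7-4)^2=9
sum(d^2) = 98.
Step 3: rho = 1 - 6*98 / (8*(8^2 - 1)) = 1 - 588/504 = -0.166667.
Step 4: Under H0, t = rho * sqrt((n-2)/(1-rho^2)) = -0.4140 ~ t(6).
Step 5: Two-sided p-value from the t-distribution with 6 df = 0.693239.
Step 6: alpha = 0.05. fail to reject H0.

rho = -0.1667, p = 0.693239, fail to reject H0 at alpha = 0.05.


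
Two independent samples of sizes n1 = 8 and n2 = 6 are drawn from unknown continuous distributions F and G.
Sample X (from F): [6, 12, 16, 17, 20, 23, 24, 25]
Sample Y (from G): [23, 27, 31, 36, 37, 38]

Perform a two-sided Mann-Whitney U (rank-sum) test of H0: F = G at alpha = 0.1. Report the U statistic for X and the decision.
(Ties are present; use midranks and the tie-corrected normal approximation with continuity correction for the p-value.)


Step 1: Combine and sort all 14 observations; assign midranks.
sorted (value, group): (6,X), (12,X), (16,X), (17,X), (20,X), (23,X), (23,Y), (24,X), (25,X), (27,Y), (31,Y), (36,Y), (37,Y), (38,Y)
ranks: 6->1, 12->2, 16->3, 17->4, 20->5, 23->6.5, 23->6.5, 24->8, 25->9, 27->10, 31->11, 36->12, 37->13, 38->14
Step 2: Rank sum for X: R1 = 1 + 2 + 3 + 4 + 5 + 6.5 + 8 + 9 = 38.5.
Step 3: U_X = R1 - n1(n1+1)/2 = 38.5 - 8*9/2 = 38.5 - 36 = 2.5.
       U_Y = n1*n2 - U_X = 48 - 2.5 = 45.5.
Step 4: Ties are present, so use the tie-corrected normal approximation (with continuity correction) for the p-value.
Step 5: p-value = 0.006646; compare to alpha = 0.1. reject H0.

U_X = 2.5, p = 0.006646, reject H0 at alpha = 0.1.


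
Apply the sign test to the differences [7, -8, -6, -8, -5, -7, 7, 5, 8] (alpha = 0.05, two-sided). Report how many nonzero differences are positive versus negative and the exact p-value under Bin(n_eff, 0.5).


Step 1: Discard zero differences. Original n = 9; n_eff = number of nonzero differences = 9.
Nonzero differences (with sign): +7, -8, -6, -8, -5, -7, +7, +5, +8
Step 2: Count signs: positive = 4, negative = 5.
Step 3: Under H0: P(positive) = 0.5, so the number of positives S ~ Bin(9, 0.5).
Step 4: Two-sided exact p-value = sum of Bin(9,0.5) probabilities at or below the observed probability = 1.000000.
Step 5: alpha = 0.05. fail to reject H0.

n_eff = 9, pos = 4, neg = 5, p = 1.000000, fail to reject H0.


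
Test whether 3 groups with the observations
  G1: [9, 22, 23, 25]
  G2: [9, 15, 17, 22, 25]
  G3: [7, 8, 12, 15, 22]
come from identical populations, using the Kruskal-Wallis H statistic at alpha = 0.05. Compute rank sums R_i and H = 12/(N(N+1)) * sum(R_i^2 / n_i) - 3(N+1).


Step 1: Combine all N = 14 observations and assign midranks.
sorted (value, group, rank): (7,G3,1), (8,G3,2), (9,G1,3.5), (9,G2,3.5), (12,G3,5), (15,G2,6.5), (15,G3,6.5), (17,G2,8), (22,G1,10), (22,G2,10), (22,G3,10), (23,G1,12), (25,G1,13.5), (25,G2,13.5)
Step 2: Sum ranks within each group.
R_1 = 39 (n_1 = 4)
R_2 = 41.5 (n_2 = 5)
R_3 = 24.5 (n_3 = 5)
Step 3: H = 12/(N(N+1)) * sum(R_i^2/n_i) - 3(N+1)
     = 12/(14*15) * (39^2/4 + 41.5^2/5 + 24.5^2/5) - 3*15
     = 0.057143 * 844.75 - 45
     = 3.271429.
Step 4: Ties present; correction factor C = 1 - 42/(14^3 - 14) = 0.984615. Corrected H = 3.271429 / 0.984615 = 3.322545.
Step 5: Under H0, H ~ chi^2(2); p-value = 0.189897.
Step 6: alpha = 0.05. fail to reject H0.

H = 3.3225, df = 2, p = 0.189897, fail to reject H0.


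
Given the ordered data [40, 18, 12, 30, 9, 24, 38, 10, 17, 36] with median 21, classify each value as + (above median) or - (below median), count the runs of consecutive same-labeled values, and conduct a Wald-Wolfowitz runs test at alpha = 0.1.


Step 1: Compute median = 21; label A = above, B = below.
Labels in order: ABBABAABBA  (n_A = 5, n_B = 5)
Step 2: Count runs R = 7.
Step 3: Under H0 (random ordering), E[R] = 2*n_A*n_B/(n_A+n_B) + 1 = 2*5*5/10 + 1 = 6.0000.
        Var[R] = 2*n_A*n_B*(2*n_A*n_B - n_A - n_B) / ((n_A+n_B)^2 * (n_A+n_B-1)) = 2000/900 = 2.2222.
        SD[R] = 1.4907.
Step 4: Continuity-corrected z = (R - 0.5 - E[R]) / SD[R] = (7 - 0.5 - 6.0000) / 1.4907 = 0.3354.
Step 5: Two-sided p-value via normal approximation = 2*(1 - Phi(|z|)) = 0.737316.
Step 6: alpha = 0.1. fail to reject H0.

R = 7, z = 0.3354, p = 0.737316, fail to reject H0.


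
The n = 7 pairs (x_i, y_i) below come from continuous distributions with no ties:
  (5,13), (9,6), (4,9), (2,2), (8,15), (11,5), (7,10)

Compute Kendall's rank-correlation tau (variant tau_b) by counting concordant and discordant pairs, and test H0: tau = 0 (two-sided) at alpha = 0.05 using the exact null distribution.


Step 1: Enumerate the 21 unordered pairs (i,j) with i<j and classify each by sign(x_j-x_i) * sign(y_j-y_i).
  (1,2):dx=+4,dy=-7->D; (1,3):dx=-1,dy=-4->C; (1,4):dx=-3,dy=-11->C; (1,5):dx=+3,dy=+2->C
  (1,6):dx=+6,dy=-8->D; (1,7):dx=+2,dy=-3->D; (2,3):dx=-5,dy=+3->D; (2,4):dx=-7,dy=-4->C
  (2,5):dx=-1,dy=+9->D; (2,6):dx=+2,dy=-1->D; (2,7):dx=-2,dy=+4->D; (3,4):dx=-2,dy=-7->C
  (3,5):dx=+4,dy=+6->C; (3,6):dx=+7,dy=-4->D; (3,7):dx=+3,dy=+1->C; (4,5):dx=+6,dy=+13->C
  (4,6):dx=+9,dy=+3->C; (4,7):dx=+5,dy=+8->C; (5,6):dx=+3,dy=-10->D; (5,7):dx=-1,dy=-5->C
  (6,7):dx=-4,dy=+5->D
Step 2: C = 11, D = 10, total pairs = 21.
Step 3: tau = (C - D)/(n(n-1)/2) = (11 - 10)/21 = 0.047619.
Step 4: Exact two-sided p-value (enumerate n! = 5040 permutations of y under H0): p = 1.000000.
Step 5: alpha = 0.05. fail to reject H0.

tau_b = 0.0476 (C=11, D=10), p = 1.000000, fail to reject H0.


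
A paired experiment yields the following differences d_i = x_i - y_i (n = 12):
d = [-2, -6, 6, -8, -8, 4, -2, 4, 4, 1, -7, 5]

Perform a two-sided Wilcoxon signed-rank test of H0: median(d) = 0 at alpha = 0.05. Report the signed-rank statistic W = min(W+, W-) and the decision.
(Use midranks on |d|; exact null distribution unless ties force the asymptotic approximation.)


Step 1: Drop any zero differences (none here) and take |d_i|.
|d| = [2, 6, 6, 8, 8, 4, 2, 4, 4, 1, 7, 5]
Step 2: Midrank |d_i| (ties get averaged ranks).
ranks: |2|->2.5, |6|->8.5, |6|->8.5, |8|->11.5, |8|->11.5, |4|->5, |2|->2.5, |4|->5, |4|->5, |1|->1, |7|->10, |5|->7
Step 3: Attach original signs; sum ranks with positive sign and with negative sign.
W+ = 8.5 + 5 + 5 + 5 + 1 + 7 = 31.5
W- = 2.5 + 8.5 + 11.5 + 11.5 + 2.5 + 10 = 46.5
(Check: W+ + W- = 78 should equal n(n+1)/2 = 78.)
Step 4: Test statistic W = min(W+, W-) = 31.5.
Step 5: Ties in |d|, so use the tie-corrected normal approximation.
        E[W] = n(n+1)/4 = 12*13/4 = 39.
        Tie groups: |d|=2 (t=2), |d|=4 (t=3), |d|=6 (t=2), |d|=8 (t=2); sum(t^3 - t) = 42.
        Var[W] = n(n+1)(2n+1)/24 - sum(t^3-t)/48 = 3900/24 - 42/48 = 161.625.
        z = (W - E[W]) / sqrt(Var[W]) = (31.5 - 39) / 12.7132 = -0.5899.
        Two-sided p = 2*Phi(z) = 0.555232.
Step 6: alpha = 0.05. fail to reject H0.

W+ = 31.5, W- = 46.5, W = min = 31.5, p = 0.555232, fail to reject H0.


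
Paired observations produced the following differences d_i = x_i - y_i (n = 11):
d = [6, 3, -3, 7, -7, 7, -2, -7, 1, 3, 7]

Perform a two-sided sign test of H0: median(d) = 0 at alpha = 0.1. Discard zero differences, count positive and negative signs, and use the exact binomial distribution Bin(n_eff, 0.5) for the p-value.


Step 1: Discard zero differences. Original n = 11; n_eff = number of nonzero differences = 11.
Nonzero differences (with sign): +6, +3, -3, +7, -7, +7, -2, -7, +1, +3, +7
Step 2: Count signs: positive = 7, negative = 4.
Step 3: Under H0: P(positive) = 0.5, so the number of positives S ~ Bin(11, 0.5).
Step 4: Two-sided exact p-value = sum of Bin(11,0.5) probabilities at or below the observed probability = 0.548828.
Step 5: alpha = 0.1. fail to reject H0.

n_eff = 11, pos = 7, neg = 4, p = 0.548828, fail to reject H0.


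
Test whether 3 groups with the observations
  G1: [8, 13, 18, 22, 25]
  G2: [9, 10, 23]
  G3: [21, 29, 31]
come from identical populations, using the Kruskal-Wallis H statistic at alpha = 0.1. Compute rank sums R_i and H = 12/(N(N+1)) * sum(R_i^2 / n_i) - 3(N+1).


Step 1: Combine all N = 11 observations and assign midranks.
sorted (value, group, rank): (8,G1,1), (9,G2,2), (10,G2,3), (13,G1,4), (18,G1,5), (21,G3,6), (22,G1,7), (23,G2,8), (25,G1,9), (29,G3,10), (31,G3,11)
Step 2: Sum ranks within each group.
R_1 = 26 (n_1 = 5)
R_2 = 13 (n_2 = 3)
R_3 = 27 (n_3 = 3)
Step 3: H = 12/(N(N+1)) * sum(R_i^2/n_i) - 3(N+1)
     = 12/(11*12) * (26^2/5 + 13^2/3 + 27^2/3) - 3*12
     = 0.090909 * 434.533 - 36
     = 3.503030.
Step 4: No ties, so H is used without correction.
Step 5: Under H0, H ~ chi^2(2); p-value = 0.173511.
Step 6: alpha = 0.1. fail to reject H0.

H = 3.5030, df = 2, p = 0.173511, fail to reject H0.


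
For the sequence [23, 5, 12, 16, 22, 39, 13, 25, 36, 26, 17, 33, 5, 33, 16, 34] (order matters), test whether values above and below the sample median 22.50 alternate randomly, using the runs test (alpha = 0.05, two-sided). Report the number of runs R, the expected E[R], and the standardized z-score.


Step 1: Compute median = 22.50; label A = above, B = below.
Labels in order: ABBBBABAAABABABA  (n_A = 8, n_B = 8)
Step 2: Count runs R = 11.
Step 3: Under H0 (random ordering), E[R] = 2*n_A*n_B/(n_A+n_B) + 1 = 2*8*8/16 + 1 = 9.0000.
        Var[R] = 2*n_A*n_B*(2*n_A*n_B - n_A - n_B) / ((n_A+n_B)^2 * (n_A+n_B-1)) = 14336/3840 = 3.7333.
        SD[R] = 1.9322.
Step 4: Continuity-corrected z = (R - 0.5 - E[R]) / SD[R] = (11 - 0.5 - 9.0000) / 1.9322 = 0.7763.
Step 5: Two-sided p-value via normal approximation = 2*(1 - Phi(|z|)) = 0.437558.
Step 6: alpha = 0.05. fail to reject H0.

R = 11, z = 0.7763, p = 0.437558, fail to reject H0.


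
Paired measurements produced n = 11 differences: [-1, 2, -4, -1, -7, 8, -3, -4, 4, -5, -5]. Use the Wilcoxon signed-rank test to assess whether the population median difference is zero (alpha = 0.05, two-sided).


Step 1: Drop any zero differences (none here) and take |d_i|.
|d| = [1, 2, 4, 1, 7, 8, 3, 4, 4, 5, 5]
Step 2: Midrank |d_i| (ties get averaged ranks).
ranks: |1|->1.5, |2|->3, |4|->6, |1|->1.5, |7|->10, |8|->11, |3|->4, |4|->6, |4|->6, |5|->8.5, |5|->8.5
Step 3: Attach original signs; sum ranks with positive sign and with negative sign.
W+ = 3 + 11 + 6 = 20
W- = 1.5 + 6 + 1.5 + 10 + 4 + 6 + 8.5 + 8.5 = 46
(Check: W+ + W- = 66 should equal n(n+1)/2 = 66.)
Step 4: Test statistic W = min(W+, W-) = 20.
Step 5: Ties in |d|, so use the tie-corrected normal approximation.
        E[W] = n(n+1)/4 = 11*12/4 = 33.
        Tie groups: |d|=1 (t=2), |d|=4 (t=3), |d|=5 (t=2); sum(t^3 - t) = 36.
        Var[W] = n(n+1)(2n+1)/24 - sum(t^3-t)/48 = 3036/24 - 36/48 = 125.75.
        z = (W - E[W]) / sqrt(Var[W]) = (20 - 33) / 11.2138 = -1.1593.
        Two-sided p = 2*Phi(z) = 0.246341.
Step 6: alpha = 0.05. fail to reject H0.

W+ = 20, W- = 46, W = min = 20, p = 0.246341, fail to reject H0.


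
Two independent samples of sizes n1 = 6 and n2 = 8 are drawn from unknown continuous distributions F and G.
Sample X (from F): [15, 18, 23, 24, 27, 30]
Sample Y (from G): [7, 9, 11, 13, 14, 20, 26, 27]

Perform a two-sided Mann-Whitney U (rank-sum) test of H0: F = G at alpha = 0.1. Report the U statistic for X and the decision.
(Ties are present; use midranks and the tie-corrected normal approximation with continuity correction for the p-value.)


Step 1: Combine and sort all 14 observations; assign midranks.
sorted (value, group): (7,Y), (9,Y), (11,Y), (13,Y), (14,Y), (15,X), (18,X), (20,Y), (23,X), (24,X), (26,Y), (27,X), (27,Y), (30,X)
ranks: 7->1, 9->2, 11->3, 13->4, 14->5, 15->6, 18->7, 20->8, 23->9, 24->10, 26->11, 27->12.5, 27->12.5, 30->14
Step 2: Rank sum for X: R1 = 6 + 7 + 9 + 10 + 12.5 + 14 = 58.5.
Step 3: U_X = R1 - n1(n1+1)/2 = 58.5 - 6*7/2 = 58.5 - 21 = 37.5.
       U_Y = n1*n2 - U_X = 48 - 37.5 = 10.5.
Step 4: Ties are present, so use the tie-corrected normal approximation (with continuity correction) for the p-value.
Step 5: p-value = 0.092930; compare to alpha = 0.1. reject H0.

U_X = 37.5, p = 0.092930, reject H0 at alpha = 0.1.


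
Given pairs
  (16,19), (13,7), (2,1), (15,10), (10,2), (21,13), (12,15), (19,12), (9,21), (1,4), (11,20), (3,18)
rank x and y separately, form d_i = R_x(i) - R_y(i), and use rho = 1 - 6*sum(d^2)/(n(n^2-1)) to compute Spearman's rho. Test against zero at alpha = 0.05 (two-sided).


Step 1: Rank x and y separately (midranks; no ties here).
rank(x): 16->10, 13->8, 2->2, 15->9, 10->5, 21->12, 12->7, 19->11, 9->4, 1->1, 11->6, 3->3
rank(y): 19->10, 7->4, 1->1, 10->5, 2->2, 13->7, 15->8, 12->6, 21->12, 4->3, 20->11, 18->9
Step 2: d_i = R_x(i) - R_y(i); compute d_i^2.
  (10-10)^2=0, (8-4)^2=16, (2-1)^2=1, (9-5)^2=16, (5-2)^2=9, (12-7)^2=25, (7-8)^2=1, (11-6)^2=25, (4-12)^2=64, (1-3)^2=4, (6-11)^2=25, (3-9)^2=36
sum(d^2) = 222.
Step 3: rho = 1 - 6*222 / (12*(12^2 - 1)) = 1 - 1332/1716 = 0.223776.
Step 4: Under H0, t = rho * sqrt((n-2)/(1-rho^2)) = 0.7261 ~ t(10).
Step 5: Two-sided p-value from the t-distribution with 10 df = 0.484452.
Step 6: alpha = 0.05. fail to reject H0.

rho = 0.2238, p = 0.484452, fail to reject H0 at alpha = 0.05.


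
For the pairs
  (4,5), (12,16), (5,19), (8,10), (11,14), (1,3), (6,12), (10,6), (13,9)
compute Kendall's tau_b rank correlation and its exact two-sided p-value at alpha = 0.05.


Step 1: Enumerate the 36 unordered pairs (i,j) with i<j and classify each by sign(x_j-x_i) * sign(y_j-y_i).
  (1,2):dx=+8,dy=+11->C; (1,3):dx=+1,dy=+14->C; (1,4):dx=+4,dy=+5->C; (1,5):dx=+7,dy=+9->C
  (1,6):dx=-3,dy=-2->C; (1,7):dx=+2,dy=+7->C; (1,8):dx=+6,dy=+1->C; (1,9):dx=+9,dy=+4->C
  (2,3):dx=-7,dy=+3->D; (2,4):dx=-4,dy=-6->C; (2,5):dx=-1,dy=-2->C; (2,6):dx=-11,dy=-13->C
  (2,7):dx=-6,dy=-4->C; (2,8):dx=-2,dy=-10->C; (2,9):dx=+1,dy=-7->D; (3,4):dx=+3,dy=-9->D
  (3,5):dx=+6,dy=-5->D; (3,6):dx=-4,dy=-16->C; (3,7):dx=+1,dy=-7->D; (3,8):dx=+5,dy=-13->D
  (3,9):dx=+8,dy=-10->D; (4,5):dx=+3,dy=+4->C; (4,6):dx=-7,dy=-7->C; (4,7):dx=-2,dy=+2->D
  (4,8):dx=+2,dy=-4->D; (4,9):dx=+5,dy=-1->D; (5,6):dx=-10,dy=-11->C; (5,7):dx=-5,dy=-2->C
  (5,8):dx=-1,dy=-8->C; (5,9):dx=+2,dy=-5->D; (6,7):dx=+5,dy=+9->C; (6,8):dx=+9,dy=+3->C
  (6,9):dx=+12,dy=+6->C; (7,8):dx=+4,dy=-6->D; (7,9):dx=+7,dy=-3->D; (8,9):dx=+3,dy=+3->C
Step 2: C = 23, D = 13, total pairs = 36.
Step 3: tau = (C - D)/(n(n-1)/2) = (23 - 13)/36 = 0.277778.
Step 4: Exact two-sided p-value (enumerate n! = 362880 permutations of y under H0): p = 0.358488.
Step 5: alpha = 0.05. fail to reject H0.

tau_b = 0.2778 (C=23, D=13), p = 0.358488, fail to reject H0.


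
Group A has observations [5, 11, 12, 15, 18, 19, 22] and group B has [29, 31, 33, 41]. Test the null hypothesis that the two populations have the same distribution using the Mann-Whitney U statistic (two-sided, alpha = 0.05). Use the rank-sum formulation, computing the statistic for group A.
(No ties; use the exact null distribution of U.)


Step 1: Combine and sort all 11 observations; assign midranks.
sorted (value, group): (5,X), (11,X), (12,X), (15,X), (18,X), (19,X), (22,X), (29,Y), (31,Y), (33,Y), (41,Y)
ranks: 5->1, 11->2, 12->3, 15->4, 18->5, 19->6, 22->7, 29->8, 31->9, 33->10, 41->11
Step 2: Rank sum for X: R1 = 1 + 2 + 3 + 4 + 5 + 6 + 7 = 28.
Step 3: U_X = R1 - n1(n1+1)/2 = 28 - 7*8/2 = 28 - 28 = 0.
       U_Y = n1*n2 - U_X = 28 - 0 = 28.
Step 4: No ties, so the exact null distribution of U (based on enumerating the C(11,7) = 330 equally likely rank assignments) gives the two-sided p-value.
Step 5: p-value = 0.006061; compare to alpha = 0.05. reject H0.

U_X = 0, p = 0.006061, reject H0 at alpha = 0.05.


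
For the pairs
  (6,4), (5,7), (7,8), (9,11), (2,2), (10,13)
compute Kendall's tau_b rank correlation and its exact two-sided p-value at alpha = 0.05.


Step 1: Enumerate the 15 unordered pairs (i,j) with i<j and classify each by sign(x_j-x_i) * sign(y_j-y_i).
  (1,2):dx=-1,dy=+3->D; (1,3):dx=+1,dy=+4->C; (1,4):dx=+3,dy=+7->C; (1,5):dx=-4,dy=-2->C
  (1,6):dx=+4,dy=+9->C; (2,3):dx=+2,dy=+1->C; (2,4):dx=+4,dy=+4->C; (2,5):dx=-3,dy=-5->C
  (2,6):dx=+5,dy=+6->C; (3,4):dx=+2,dy=+3->C; (3,5):dx=-5,dy=-6->C; (3,6):dx=+3,dy=+5->C
  (4,5):dx=-7,dy=-9->C; (4,6):dx=+1,dy=+2->C; (5,6):dx=+8,dy=+11->C
Step 2: C = 14, D = 1, total pairs = 15.
Step 3: tau = (C - D)/(n(n-1)/2) = (14 - 1)/15 = 0.866667.
Step 4: Exact two-sided p-value (enumerate n! = 720 permutations of y under H0): p = 0.016667.
Step 5: alpha = 0.05. reject H0.

tau_b = 0.8667 (C=14, D=1), p = 0.016667, reject H0.


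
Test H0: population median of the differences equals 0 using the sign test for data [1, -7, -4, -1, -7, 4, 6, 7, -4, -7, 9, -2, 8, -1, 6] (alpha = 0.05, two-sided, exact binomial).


Step 1: Discard zero differences. Original n = 15; n_eff = number of nonzero differences = 15.
Nonzero differences (with sign): +1, -7, -4, -1, -7, +4, +6, +7, -4, -7, +9, -2, +8, -1, +6
Step 2: Count signs: positive = 7, negative = 8.
Step 3: Under H0: P(positive) = 0.5, so the number of positives S ~ Bin(15, 0.5).
Step 4: Two-sided exact p-value = sum of Bin(15,0.5) probabilities at or below the observed probability = 1.000000.
Step 5: alpha = 0.05. fail to reject H0.

n_eff = 15, pos = 7, neg = 8, p = 1.000000, fail to reject H0.


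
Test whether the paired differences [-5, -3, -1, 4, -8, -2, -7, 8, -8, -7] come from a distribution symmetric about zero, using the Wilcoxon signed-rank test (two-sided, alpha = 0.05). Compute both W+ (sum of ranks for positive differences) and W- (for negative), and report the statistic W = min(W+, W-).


Step 1: Drop any zero differences (none here) and take |d_i|.
|d| = [5, 3, 1, 4, 8, 2, 7, 8, 8, 7]
Step 2: Midrank |d_i| (ties get averaged ranks).
ranks: |5|->5, |3|->3, |1|->1, |4|->4, |8|->9, |2|->2, |7|->6.5, |8|->9, |8|->9, |7|->6.5
Step 3: Attach original signs; sum ranks with positive sign and with negative sign.
W+ = 4 + 9 = 13
W- = 5 + 3 + 1 + 9 + 2 + 6.5 + 9 + 6.5 = 42
(Check: W+ + W- = 55 should equal n(n+1)/2 = 55.)
Step 4: Test statistic W = min(W+, W-) = 13.
Step 5: Ties in |d|, so use the tie-corrected normal approximation.
        E[W] = n(n+1)/4 = 10*11/4 = 27.5.
        Tie groups: |d|=7 (t=2), |d|=8 (t=3); sum(t^3 - t) = 30.
        Var[W] = n(n+1)(2n+1)/24 - sum(t^3-t)/48 = 2310/24 - 30/48 = 95.625.
        z = (W - E[W]) / sqrt(Var[W]) = (13 - 27.5) / 9.7788 = -1.4828.
        Two-sided p = 2*Phi(z) = 0.138128.
Step 6: alpha = 0.05. fail to reject H0.

W+ = 13, W- = 42, W = min = 13, p = 0.138128, fail to reject H0.


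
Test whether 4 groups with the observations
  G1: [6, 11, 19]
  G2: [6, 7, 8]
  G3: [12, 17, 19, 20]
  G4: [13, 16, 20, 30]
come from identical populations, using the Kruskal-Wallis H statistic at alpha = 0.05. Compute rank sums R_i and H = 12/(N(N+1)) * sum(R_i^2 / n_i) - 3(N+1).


Step 1: Combine all N = 14 observations and assign midranks.
sorted (value, group, rank): (6,G1,1.5), (6,G2,1.5), (7,G2,3), (8,G2,4), (11,G1,5), (12,G3,6), (13,G4,7), (16,G4,8), (17,G3,9), (19,G1,10.5), (19,G3,10.5), (20,G3,12.5), (20,G4,12.5), (30,G4,14)
Step 2: Sum ranks within each group.
R_1 = 17 (n_1 = 3)
R_2 = 8.5 (n_2 = 3)
R_3 = 38 (n_3 = 4)
R_4 = 41.5 (n_4 = 4)
Step 3: H = 12/(N(N+1)) * sum(R_i^2/n_i) - 3(N+1)
     = 12/(14*15) * (17^2/3 + 8.5^2/3 + 38^2/4 + 41.5^2/4) - 3*15
     = 0.057143 * 911.979 - 45
     = 7.113095.
Step 4: Ties present; correction factor C = 1 - 18/(14^3 - 14) = 0.993407. Corrected H = 7.113095 / 0.993407 = 7.160306.
Step 5: Under H0, H ~ chi^2(3); p-value = 0.066960.
Step 6: alpha = 0.05. fail to reject H0.

H = 7.1603, df = 3, p = 0.066960, fail to reject H0.


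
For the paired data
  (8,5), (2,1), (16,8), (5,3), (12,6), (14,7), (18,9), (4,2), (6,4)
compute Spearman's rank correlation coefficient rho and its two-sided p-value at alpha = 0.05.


Step 1: Rank x and y separately (midranks; no ties here).
rank(x): 8->5, 2->1, 16->8, 5->3, 12->6, 14->7, 18->9, 4->2, 6->4
rank(y): 5->5, 1->1, 8->8, 3->3, 6->6, 7->7, 9->9, 2->2, 4->4
Step 2: d_i = R_x(i) - R_y(i); compute d_i^2.
  (5-5)^2=0, (1-1)^2=0, (8-8)^2=0, (3-3)^2=0, (6-6)^2=0, (7-7)^2=0, (9-9)^2=0, (2-2)^2=0, (4-4)^2=0
sum(d^2) = 0.
Step 3: rho = 1 - 6*0 / (9*(9^2 - 1)) = 1 - 0/720 = 1.000000.
Step 5: Two-sided p-value from the t-distribution with 7 df = 0.000000.
Step 6: alpha = 0.05. reject H0.

rho = 1.0000, p = 0.000000, reject H0 at alpha = 0.05.


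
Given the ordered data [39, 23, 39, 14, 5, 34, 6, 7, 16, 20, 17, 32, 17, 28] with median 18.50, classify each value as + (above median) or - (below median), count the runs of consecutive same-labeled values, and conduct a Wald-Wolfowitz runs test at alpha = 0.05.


Step 1: Compute median = 18.50; label A = above, B = below.
Labels in order: AAABBABBBABABA  (n_A = 7, n_B = 7)
Step 2: Count runs R = 9.
Step 3: Under H0 (random ordering), E[R] = 2*n_A*n_B/(n_A+n_B) + 1 = 2*7*7/14 + 1 = 8.0000.
        Var[R] = 2*n_A*n_B*(2*n_A*n_B - n_A - n_B) / ((n_A+n_B)^2 * (n_A+n_B-1)) = 8232/2548 = 3.2308.
        SD[R] = 1.7974.
Step 4: Continuity-corrected z = (R - 0.5 - E[R]) / SD[R] = (9 - 0.5 - 8.0000) / 1.7974 = 0.2782.
Step 5: Two-sided p-value via normal approximation = 2*(1 - Phi(|z|)) = 0.780879.
Step 6: alpha = 0.05. fail to reject H0.

R = 9, z = 0.2782, p = 0.780879, fail to reject H0.


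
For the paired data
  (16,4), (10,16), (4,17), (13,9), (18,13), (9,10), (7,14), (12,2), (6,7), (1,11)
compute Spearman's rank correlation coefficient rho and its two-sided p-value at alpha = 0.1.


Step 1: Rank x and y separately (midranks; no ties here).
rank(x): 16->9, 10->6, 4->2, 13->8, 18->10, 9->5, 7->4, 12->7, 6->3, 1->1
rank(y): 4->2, 16->9, 17->10, 9->4, 13->7, 10->5, 14->8, 2->1, 7->3, 11->6
Step 2: d_i = R_x(i) - R_y(i); compute d_i^2.
  (9-2)^2=49, (6-9)^2=9, (2-10)^2=64, (8-4)^2=16, (10-7)^2=9, (5-5)^2=0, (4-8)^2=16, (7-1)^2=36, (3-3)^2=0, (1-6)^2=25
sum(d^2) = 224.
Step 3: rho = 1 - 6*224 / (10*(10^2 - 1)) = 1 - 1344/990 = -0.357576.
Step 4: Under H0, t = rho * sqrt((n-2)/(1-rho^2)) = -1.0830 ~ t(8).
Step 5: Two-sided p-value from the t-distribution with 8 df = 0.310376.
Step 6: alpha = 0.1. fail to reject H0.

rho = -0.3576, p = 0.310376, fail to reject H0 at alpha = 0.1.


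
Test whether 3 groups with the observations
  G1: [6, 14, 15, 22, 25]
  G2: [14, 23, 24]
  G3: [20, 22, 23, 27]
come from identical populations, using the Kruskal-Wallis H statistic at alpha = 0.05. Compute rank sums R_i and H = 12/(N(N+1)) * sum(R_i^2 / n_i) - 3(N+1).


Step 1: Combine all N = 12 observations and assign midranks.
sorted (value, group, rank): (6,G1,1), (14,G1,2.5), (14,G2,2.5), (15,G1,4), (20,G3,5), (22,G1,6.5), (22,G3,6.5), (23,G2,8.5), (23,G3,8.5), (24,G2,10), (25,G1,11), (27,G3,12)
Step 2: Sum ranks within each group.
R_1 = 25 (n_1 = 5)
R_2 = 21 (n_2 = 3)
R_3 = 32 (n_3 = 4)
Step 3: H = 12/(N(N+1)) * sum(R_i^2/n_i) - 3(N+1)
     = 12/(12*13) * (25^2/5 + 21^2/3 + 32^2/4) - 3*13
     = 0.076923 * 528 - 39
     = 1.615385.
Step 4: Ties present; correction factor C = 1 - 18/(12^3 - 12) = 0.989510. Corrected H = 1.615385 / 0.989510 = 1.632509.
Step 5: Under H0, H ~ chi^2(2); p-value = 0.442084.
Step 6: alpha = 0.05. fail to reject H0.

H = 1.6325, df = 2, p = 0.442084, fail to reject H0.


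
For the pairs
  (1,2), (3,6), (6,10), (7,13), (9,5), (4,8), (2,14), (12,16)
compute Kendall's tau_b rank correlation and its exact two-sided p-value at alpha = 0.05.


Step 1: Enumerate the 28 unordered pairs (i,j) with i<j and classify each by sign(x_j-x_i) * sign(y_j-y_i).
  (1,2):dx=+2,dy=+4->C; (1,3):dx=+5,dy=+8->C; (1,4):dx=+6,dy=+11->C; (1,5):dx=+8,dy=+3->C
  (1,6):dx=+3,dy=+6->C; (1,7):dx=+1,dy=+12->C; (1,8):dx=+11,dy=+14->C; (2,3):dx=+3,dy=+4->C
  (2,4):dx=+4,dy=+7->C; (2,5):dx=+6,dy=-1->D; (2,6):dx=+1,dy=+2->C; (2,7):dx=-1,dy=+8->D
  (2,8):dx=+9,dy=+10->C; (3,4):dx=+1,dy=+3->C; (3,5):dx=+3,dy=-5->D; (3,6):dx=-2,dy=-2->C
  (3,7):dx=-4,dy=+4->D; (3,8):dx=+6,dy=+6->C; (4,5):dx=+2,dy=-8->D; (4,6):dx=-3,dy=-5->C
  (4,7):dx=-5,dy=+1->D; (4,8):dx=+5,dy=+3->C; (5,6):dx=-5,dy=+3->D; (5,7):dx=-7,dy=+9->D
  (5,8):dx=+3,dy=+11->C; (6,7):dx=-2,dy=+6->D; (6,8):dx=+8,dy=+8->C; (7,8):dx=+10,dy=+2->C
Step 2: C = 19, D = 9, total pairs = 28.
Step 3: tau = (C - D)/(n(n-1)/2) = (19 - 9)/28 = 0.357143.
Step 4: Exact two-sided p-value (enumerate n! = 40320 permutations of y under H0): p = 0.275099.
Step 5: alpha = 0.05. fail to reject H0.

tau_b = 0.3571 (C=19, D=9), p = 0.275099, fail to reject H0.


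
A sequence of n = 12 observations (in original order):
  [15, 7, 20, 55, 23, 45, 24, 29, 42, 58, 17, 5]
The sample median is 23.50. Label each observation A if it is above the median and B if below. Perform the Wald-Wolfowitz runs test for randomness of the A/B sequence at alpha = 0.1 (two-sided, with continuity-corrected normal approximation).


Step 1: Compute median = 23.50; label A = above, B = below.
Labels in order: BBBABAAAAABB  (n_A = 6, n_B = 6)
Step 2: Count runs R = 5.
Step 3: Under H0 (random ordering), E[R] = 2*n_A*n_B/(n_A+n_B) + 1 = 2*6*6/12 + 1 = 7.0000.
        Var[R] = 2*n_A*n_B*(2*n_A*n_B - n_A - n_B) / ((n_A+n_B)^2 * (n_A+n_B-1)) = 4320/1584 = 2.7273.
        SD[R] = 1.6514.
Step 4: Continuity-corrected z = (R + 0.5 - E[R]) / SD[R] = (5 + 0.5 - 7.0000) / 1.6514 = -0.9083.
Step 5: Two-sided p-value via normal approximation = 2*(1 - Phi(|z|)) = 0.363722.
Step 6: alpha = 0.1. fail to reject H0.

R = 5, z = -0.9083, p = 0.363722, fail to reject H0.


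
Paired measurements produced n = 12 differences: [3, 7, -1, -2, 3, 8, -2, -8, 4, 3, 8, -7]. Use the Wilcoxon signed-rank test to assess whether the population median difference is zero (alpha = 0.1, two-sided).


Step 1: Drop any zero differences (none here) and take |d_i|.
|d| = [3, 7, 1, 2, 3, 8, 2, 8, 4, 3, 8, 7]
Step 2: Midrank |d_i| (ties get averaged ranks).
ranks: |3|->5, |7|->8.5, |1|->1, |2|->2.5, |3|->5, |8|->11, |2|->2.5, |8|->11, |4|->7, |3|->5, |8|->11, |7|->8.5
Step 3: Attach original signs; sum ranks with positive sign and with negative sign.
W+ = 5 + 8.5 + 5 + 11 + 7 + 5 + 11 = 52.5
W- = 1 + 2.5 + 2.5 + 11 + 8.5 = 25.5
(Check: W+ + W- = 78 should equal n(n+1)/2 = 78.)
Step 4: Test statistic W = min(W+, W-) = 25.5.
Step 5: Ties in |d|, so use the tie-corrected normal approximation.
        E[W] = n(n+1)/4 = 12*13/4 = 39.
        Tie groups: |d|=2 (t=2), |d|=3 (t=3), |d|=7 (t=2), |d|=8 (t=3); sum(t^3 - t) = 60.
        Var[W] = n(n+1)(2n+1)/24 - sum(t^3-t)/48 = 3900/24 - 60/48 = 161.25.
        z = (W - E[W]) / sqrt(Var[W]) = (25.5 - 39) / 12.6984 = -1.0631.
        Two-sided p = 2*Phi(z) = 0.287726.
Step 6: alpha = 0.1. fail to reject H0.

W+ = 52.5, W- = 25.5, W = min = 25.5, p = 0.287726, fail to reject H0.


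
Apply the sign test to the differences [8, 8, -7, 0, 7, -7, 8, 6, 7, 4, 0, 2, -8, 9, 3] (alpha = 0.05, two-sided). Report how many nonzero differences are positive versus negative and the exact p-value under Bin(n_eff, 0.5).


Step 1: Discard zero differences. Original n = 15; n_eff = number of nonzero differences = 13.
Nonzero differences (with sign): +8, +8, -7, +7, -7, +8, +6, +7, +4, +2, -8, +9, +3
Step 2: Count signs: positive = 10, negative = 3.
Step 3: Under H0: P(positive) = 0.5, so the number of positives S ~ Bin(13, 0.5).
Step 4: Two-sided exact p-value = sum of Bin(13,0.5) probabilities at or below the observed probability = 0.092285.
Step 5: alpha = 0.05. fail to reject H0.

n_eff = 13, pos = 10, neg = 3, p = 0.092285, fail to reject H0.


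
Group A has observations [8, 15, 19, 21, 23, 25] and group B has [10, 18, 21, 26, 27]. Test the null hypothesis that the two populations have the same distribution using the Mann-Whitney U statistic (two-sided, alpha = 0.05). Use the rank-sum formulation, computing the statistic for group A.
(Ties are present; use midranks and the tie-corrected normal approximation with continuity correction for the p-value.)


Step 1: Combine and sort all 11 observations; assign midranks.
sorted (value, group): (8,X), (10,Y), (15,X), (18,Y), (19,X), (21,X), (21,Y), (23,X), (25,X), (26,Y), (27,Y)
ranks: 8->1, 10->2, 15->3, 18->4, 19->5, 21->6.5, 21->6.5, 23->8, 25->9, 26->10, 27->11
Step 2: Rank sum for X: R1 = 1 + 3 + 5 + 6.5 + 8 + 9 = 32.5.
Step 3: U_X = R1 - n1(n1+1)/2 = 32.5 - 6*7/2 = 32.5 - 21 = 11.5.
       U_Y = n1*n2 - U_X = 30 - 11.5 = 18.5.
Step 4: Ties are present, so use the tie-corrected normal approximation (with continuity correction) for the p-value.
Step 5: p-value = 0.583025; compare to alpha = 0.05. fail to reject H0.

U_X = 11.5, p = 0.583025, fail to reject H0 at alpha = 0.05.


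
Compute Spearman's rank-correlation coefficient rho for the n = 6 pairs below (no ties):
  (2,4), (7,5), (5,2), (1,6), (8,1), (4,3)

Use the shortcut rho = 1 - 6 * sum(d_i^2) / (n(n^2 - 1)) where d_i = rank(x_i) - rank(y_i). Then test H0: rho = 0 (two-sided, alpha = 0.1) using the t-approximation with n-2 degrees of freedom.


Step 1: Rank x and y separately (midranks; no ties here).
rank(x): 2->2, 7->5, 5->4, 1->1, 8->6, 4->3
rank(y): 4->4, 5->5, 2->2, 6->6, 1->1, 3->3
Step 2: d_i = R_x(i) - R_y(i); compute d_i^2.
  (2-4)^2=4, (5-5)^2=0, (4-2)^2=4, (1-6)^2=25, (6-1)^2=25, (3-3)^2=0
sum(d^2) = 58.
Step 3: rho = 1 - 6*58 / (6*(6^2 - 1)) = 1 - 348/210 = -0.657143.
Step 4: Under H0, t = rho * sqrt((n-2)/(1-rho^2)) = -1.7436 ~ t(4).
Step 5: Two-sided p-value from the t-distribution with 4 df = 0.156175.
Step 6: alpha = 0.1. fail to reject H0.

rho = -0.6571, p = 0.156175, fail to reject H0 at alpha = 0.1.


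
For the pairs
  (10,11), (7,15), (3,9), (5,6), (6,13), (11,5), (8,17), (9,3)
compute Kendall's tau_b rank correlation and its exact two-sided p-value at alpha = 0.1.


Step 1: Enumerate the 28 unordered pairs (i,j) with i<j and classify each by sign(x_j-x_i) * sign(y_j-y_i).
  (1,2):dx=-3,dy=+4->D; (1,3):dx=-7,dy=-2->C; (1,4):dx=-5,dy=-5->C; (1,5):dx=-4,dy=+2->D
  (1,6):dx=+1,dy=-6->D; (1,7):dx=-2,dy=+6->D; (1,8):dx=-1,dy=-8->C; (2,3):dx=-4,dy=-6->C
  (2,4):dx=-2,dy=-9->C; (2,5):dx=-1,dy=-2->C; (2,6):dx=+4,dy=-10->D; (2,7):dx=+1,dy=+2->C
  (2,8):dx=+2,dy=-12->D; (3,4):dx=+2,dy=-3->D; (3,5):dx=+3,dy=+4->C; (3,6):dx=+8,dy=-4->D
  (3,7):dx=+5,dy=+8->C; (3,8):dx=+6,dy=-6->D; (4,5):dx=+1,dy=+7->C; (4,6):dx=+6,dy=-1->D
  (4,7):dx=+3,dy=+11->C; (4,8):dx=+4,dy=-3->D; (5,6):dx=+5,dy=-8->D; (5,7):dx=+2,dy=+4->C
  (5,8):dx=+3,dy=-10->D; (6,7):dx=-3,dy=+12->D; (6,8):dx=-2,dy=-2->C; (7,8):dx=+1,dy=-14->D
Step 2: C = 13, D = 15, total pairs = 28.
Step 3: tau = (C - D)/(n(n-1)/2) = (13 - 15)/28 = -0.071429.
Step 4: Exact two-sided p-value (enumerate n! = 40320 permutations of y under H0): p = 0.904861.
Step 5: alpha = 0.1. fail to reject H0.

tau_b = -0.0714 (C=13, D=15), p = 0.904861, fail to reject H0.


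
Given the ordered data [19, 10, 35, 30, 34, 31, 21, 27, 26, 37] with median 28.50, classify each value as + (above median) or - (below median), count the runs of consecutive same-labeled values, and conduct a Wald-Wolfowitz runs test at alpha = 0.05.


Step 1: Compute median = 28.50; label A = above, B = below.
Labels in order: BBAAAABBBA  (n_A = 5, n_B = 5)
Step 2: Count runs R = 4.
Step 3: Under H0 (random ordering), E[R] = 2*n_A*n_B/(n_A+n_B) + 1 = 2*5*5/10 + 1 = 6.0000.
        Var[R] = 2*n_A*n_B*(2*n_A*n_B - n_A - n_B) / ((n_A+n_B)^2 * (n_A+n_B-1)) = 2000/900 = 2.2222.
        SD[R] = 1.4907.
Step 4: Continuity-corrected z = (R + 0.5 - E[R]) / SD[R] = (4 + 0.5 - 6.0000) / 1.4907 = -1.0062.
Step 5: Two-sided p-value via normal approximation = 2*(1 - Phi(|z|)) = 0.314305.
Step 6: alpha = 0.05. fail to reject H0.

R = 4, z = -1.0062, p = 0.314305, fail to reject H0.


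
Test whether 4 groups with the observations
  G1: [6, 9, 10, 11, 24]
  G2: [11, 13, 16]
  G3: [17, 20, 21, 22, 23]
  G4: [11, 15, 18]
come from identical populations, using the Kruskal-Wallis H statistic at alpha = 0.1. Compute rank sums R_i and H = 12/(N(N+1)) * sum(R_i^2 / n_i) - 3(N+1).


Step 1: Combine all N = 16 observations and assign midranks.
sorted (value, group, rank): (6,G1,1), (9,G1,2), (10,G1,3), (11,G1,5), (11,G2,5), (11,G4,5), (13,G2,7), (15,G4,8), (16,G2,9), (17,G3,10), (18,G4,11), (20,G3,12), (21,G3,13), (22,G3,14), (23,G3,15), (24,G1,16)
Step 2: Sum ranks within each group.
R_1 = 27 (n_1 = 5)
R_2 = 21 (n_2 = 3)
R_3 = 64 (n_3 = 5)
R_4 = 24 (n_4 = 3)
Step 3: H = 12/(N(N+1)) * sum(R_i^2/n_i) - 3(N+1)
     = 12/(16*17) * (27^2/5 + 21^2/3 + 64^2/5 + 24^2/3) - 3*17
     = 0.044118 * 1304 - 51
     = 6.529412.
Step 4: Ties present; correction factor C = 1 - 24/(16^3 - 16) = 0.994118. Corrected H = 6.529412 / 0.994118 = 6.568047.
Step 5: Under H0, H ~ chi^2(3); p-value = 0.087017.
Step 6: alpha = 0.1. reject H0.

H = 6.5680, df = 3, p = 0.087017, reject H0.


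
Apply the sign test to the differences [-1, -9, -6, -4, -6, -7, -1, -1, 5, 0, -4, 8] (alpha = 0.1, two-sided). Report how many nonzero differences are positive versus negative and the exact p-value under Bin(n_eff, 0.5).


Step 1: Discard zero differences. Original n = 12; n_eff = number of nonzero differences = 11.
Nonzero differences (with sign): -1, -9, -6, -4, -6, -7, -1, -1, +5, -4, +8
Step 2: Count signs: positive = 2, negative = 9.
Step 3: Under H0: P(positive) = 0.5, so the number of positives S ~ Bin(11, 0.5).
Step 4: Two-sided exact p-value = sum of Bin(11,0.5) probabilities at or below the observed probability = 0.065430.
Step 5: alpha = 0.1. reject H0.

n_eff = 11, pos = 2, neg = 9, p = 0.065430, reject H0.


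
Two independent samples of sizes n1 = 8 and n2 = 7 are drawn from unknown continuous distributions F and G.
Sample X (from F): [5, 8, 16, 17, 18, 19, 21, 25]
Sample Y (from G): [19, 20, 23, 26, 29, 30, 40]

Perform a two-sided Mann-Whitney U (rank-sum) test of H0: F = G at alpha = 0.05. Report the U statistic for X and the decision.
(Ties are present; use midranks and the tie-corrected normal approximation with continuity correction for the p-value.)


Step 1: Combine and sort all 15 observations; assign midranks.
sorted (value, group): (5,X), (8,X), (16,X), (17,X), (18,X), (19,X), (19,Y), (20,Y), (21,X), (23,Y), (25,X), (26,Y), (29,Y), (30,Y), (40,Y)
ranks: 5->1, 8->2, 16->3, 17->4, 18->5, 19->6.5, 19->6.5, 20->8, 21->9, 23->10, 25->11, 26->12, 29->13, 30->14, 40->15
Step 2: Rank sum for X: R1 = 1 + 2 + 3 + 4 + 5 + 6.5 + 9 + 11 = 41.5.
Step 3: U_X = R1 - n1(n1+1)/2 = 41.5 - 8*9/2 = 41.5 - 36 = 5.5.
       U_Y = n1*n2 - U_X = 56 - 5.5 = 50.5.
Step 4: Ties are present, so use the tie-corrected normal approximation (with continuity correction) for the p-value.
Step 5: p-value = 0.010826; compare to alpha = 0.05. reject H0.

U_X = 5.5, p = 0.010826, reject H0 at alpha = 0.05.


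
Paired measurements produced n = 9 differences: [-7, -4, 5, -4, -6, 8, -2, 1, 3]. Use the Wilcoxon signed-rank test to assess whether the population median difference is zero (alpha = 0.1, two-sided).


Step 1: Drop any zero differences (none here) and take |d_i|.
|d| = [7, 4, 5, 4, 6, 8, 2, 1, 3]
Step 2: Midrank |d_i| (ties get averaged ranks).
ranks: |7|->8, |4|->4.5, |5|->6, |4|->4.5, |6|->7, |8|->9, |2|->2, |1|->1, |3|->3
Step 3: Attach original signs; sum ranks with positive sign and with negative sign.
W+ = 6 + 9 + 1 + 3 = 19
W- = 8 + 4.5 + 4.5 + 7 + 2 = 26
(Check: W+ + W- = 45 should equal n(n+1)/2 = 45.)
Step 4: Test statistic W = min(W+, W-) = 19.
Step 5: Ties in |d|, so use the tie-corrected normal approximation.
        E[W] = n(n+1)/4 = 9*10/4 = 22.5.
        Tie groups: |d|=4 (t=2); sum(t^3 - t) = 6.
        Var[W] = n(n+1)(2n+1)/24 - sum(t^3-t)/48 = 1710/24 - 6/48 = 71.125.
        z = (W - E[W]) / sqrt(Var[W]) = (19 - 22.5) / 8.4336 = -0.4150.
        Two-sided p = 2*Phi(z) = 0.678136.
Step 6: alpha = 0.1. fail to reject H0.

W+ = 19, W- = 26, W = min = 19, p = 0.678136, fail to reject H0.


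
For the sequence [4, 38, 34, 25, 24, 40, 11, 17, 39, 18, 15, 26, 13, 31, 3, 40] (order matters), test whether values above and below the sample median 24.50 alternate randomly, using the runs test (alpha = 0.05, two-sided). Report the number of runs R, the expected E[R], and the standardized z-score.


Step 1: Compute median = 24.50; label A = above, B = below.
Labels in order: BAAABABBABBABABA  (n_A = 8, n_B = 8)
Step 2: Count runs R = 12.
Step 3: Under H0 (random ordering), E[R] = 2*n_A*n_B/(n_A+n_B) + 1 = 2*8*8/16 + 1 = 9.0000.
        Var[R] = 2*n_A*n_B*(2*n_A*n_B - n_A - n_B) / ((n_A+n_B)^2 * (n_A+n_B-1)) = 14336/3840 = 3.7333.
        SD[R] = 1.9322.
Step 4: Continuity-corrected z = (R - 0.5 - E[R]) / SD[R] = (12 - 0.5 - 9.0000) / 1.9322 = 1.2939.
Step 5: Two-sided p-value via normal approximation = 2*(1 - Phi(|z|)) = 0.195709.
Step 6: alpha = 0.05. fail to reject H0.

R = 12, z = 1.2939, p = 0.195709, fail to reject H0.
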